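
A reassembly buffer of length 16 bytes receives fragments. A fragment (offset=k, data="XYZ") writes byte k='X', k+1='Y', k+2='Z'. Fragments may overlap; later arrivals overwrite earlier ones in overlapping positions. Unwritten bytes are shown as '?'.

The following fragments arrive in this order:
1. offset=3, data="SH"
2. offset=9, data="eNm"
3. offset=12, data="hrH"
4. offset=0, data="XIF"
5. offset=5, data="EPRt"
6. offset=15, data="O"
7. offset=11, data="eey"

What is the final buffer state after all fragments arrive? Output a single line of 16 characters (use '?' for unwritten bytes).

Fragment 1: offset=3 data="SH" -> buffer=???SH???????????
Fragment 2: offset=9 data="eNm" -> buffer=???SH????eNm????
Fragment 3: offset=12 data="hrH" -> buffer=???SH????eNmhrH?
Fragment 4: offset=0 data="XIF" -> buffer=XIFSH????eNmhrH?
Fragment 5: offset=5 data="EPRt" -> buffer=XIFSHEPRteNmhrH?
Fragment 6: offset=15 data="O" -> buffer=XIFSHEPRteNmhrHO
Fragment 7: offset=11 data="eey" -> buffer=XIFSHEPRteNeeyHO

Answer: XIFSHEPRteNeeyHO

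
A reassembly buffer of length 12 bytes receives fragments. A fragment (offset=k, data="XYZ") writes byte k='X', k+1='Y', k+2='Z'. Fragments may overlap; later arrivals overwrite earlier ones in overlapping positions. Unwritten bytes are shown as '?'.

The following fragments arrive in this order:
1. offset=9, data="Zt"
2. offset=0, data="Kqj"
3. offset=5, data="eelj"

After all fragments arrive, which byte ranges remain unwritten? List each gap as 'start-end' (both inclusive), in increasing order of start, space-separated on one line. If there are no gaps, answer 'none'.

Fragment 1: offset=9 len=2
Fragment 2: offset=0 len=3
Fragment 3: offset=5 len=4
Gaps: 3-4 11-11

Answer: 3-4 11-11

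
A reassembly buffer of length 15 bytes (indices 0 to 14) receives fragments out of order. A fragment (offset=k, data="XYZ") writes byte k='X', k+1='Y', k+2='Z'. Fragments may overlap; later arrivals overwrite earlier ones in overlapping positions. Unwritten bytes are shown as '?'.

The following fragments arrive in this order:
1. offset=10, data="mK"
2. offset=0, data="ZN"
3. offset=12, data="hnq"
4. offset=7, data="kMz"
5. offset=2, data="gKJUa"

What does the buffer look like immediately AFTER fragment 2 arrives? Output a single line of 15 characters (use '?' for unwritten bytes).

Fragment 1: offset=10 data="mK" -> buffer=??????????mK???
Fragment 2: offset=0 data="ZN" -> buffer=ZN????????mK???

Answer: ZN????????mK???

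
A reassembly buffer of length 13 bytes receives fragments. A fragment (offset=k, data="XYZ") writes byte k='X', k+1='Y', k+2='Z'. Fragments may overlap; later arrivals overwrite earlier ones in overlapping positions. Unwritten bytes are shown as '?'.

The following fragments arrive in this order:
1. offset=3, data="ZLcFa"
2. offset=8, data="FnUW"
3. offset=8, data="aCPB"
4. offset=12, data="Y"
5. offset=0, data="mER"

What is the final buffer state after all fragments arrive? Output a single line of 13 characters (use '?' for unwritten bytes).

Answer: mERZLcFaaCPBY

Derivation:
Fragment 1: offset=3 data="ZLcFa" -> buffer=???ZLcFa?????
Fragment 2: offset=8 data="FnUW" -> buffer=???ZLcFaFnUW?
Fragment 3: offset=8 data="aCPB" -> buffer=???ZLcFaaCPB?
Fragment 4: offset=12 data="Y" -> buffer=???ZLcFaaCPBY
Fragment 5: offset=0 data="mER" -> buffer=mERZLcFaaCPBY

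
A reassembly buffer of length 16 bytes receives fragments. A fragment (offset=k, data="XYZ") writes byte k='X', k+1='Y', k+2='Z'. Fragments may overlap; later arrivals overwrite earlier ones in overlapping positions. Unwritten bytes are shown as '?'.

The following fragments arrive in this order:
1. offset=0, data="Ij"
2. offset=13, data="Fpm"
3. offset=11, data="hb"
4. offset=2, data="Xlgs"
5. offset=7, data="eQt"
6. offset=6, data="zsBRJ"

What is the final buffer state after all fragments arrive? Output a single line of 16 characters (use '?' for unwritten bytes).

Answer: IjXlgszsBRJhbFpm

Derivation:
Fragment 1: offset=0 data="Ij" -> buffer=Ij??????????????
Fragment 2: offset=13 data="Fpm" -> buffer=Ij???????????Fpm
Fragment 3: offset=11 data="hb" -> buffer=Ij?????????hbFpm
Fragment 4: offset=2 data="Xlgs" -> buffer=IjXlgs?????hbFpm
Fragment 5: offset=7 data="eQt" -> buffer=IjXlgs?eQt?hbFpm
Fragment 6: offset=6 data="zsBRJ" -> buffer=IjXlgszsBRJhbFpm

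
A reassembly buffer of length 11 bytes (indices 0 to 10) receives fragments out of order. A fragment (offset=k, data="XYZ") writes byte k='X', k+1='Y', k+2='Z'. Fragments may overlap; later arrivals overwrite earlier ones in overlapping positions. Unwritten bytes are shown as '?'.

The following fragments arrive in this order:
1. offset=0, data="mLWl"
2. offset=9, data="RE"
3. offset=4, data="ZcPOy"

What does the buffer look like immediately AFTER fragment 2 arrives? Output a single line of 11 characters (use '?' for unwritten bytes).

Answer: mLWl?????RE

Derivation:
Fragment 1: offset=0 data="mLWl" -> buffer=mLWl???????
Fragment 2: offset=9 data="RE" -> buffer=mLWl?????RE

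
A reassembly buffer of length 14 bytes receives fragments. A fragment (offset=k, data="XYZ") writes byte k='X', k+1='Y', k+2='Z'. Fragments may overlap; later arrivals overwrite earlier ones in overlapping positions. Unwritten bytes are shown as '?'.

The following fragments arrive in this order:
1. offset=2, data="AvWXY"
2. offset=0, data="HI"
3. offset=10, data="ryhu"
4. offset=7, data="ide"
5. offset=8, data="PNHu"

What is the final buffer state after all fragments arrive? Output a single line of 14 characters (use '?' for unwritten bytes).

Answer: HIAvWXYiPNHuhu

Derivation:
Fragment 1: offset=2 data="AvWXY" -> buffer=??AvWXY???????
Fragment 2: offset=0 data="HI" -> buffer=HIAvWXY???????
Fragment 3: offset=10 data="ryhu" -> buffer=HIAvWXY???ryhu
Fragment 4: offset=7 data="ide" -> buffer=HIAvWXYideryhu
Fragment 5: offset=8 data="PNHu" -> buffer=HIAvWXYiPNHuhu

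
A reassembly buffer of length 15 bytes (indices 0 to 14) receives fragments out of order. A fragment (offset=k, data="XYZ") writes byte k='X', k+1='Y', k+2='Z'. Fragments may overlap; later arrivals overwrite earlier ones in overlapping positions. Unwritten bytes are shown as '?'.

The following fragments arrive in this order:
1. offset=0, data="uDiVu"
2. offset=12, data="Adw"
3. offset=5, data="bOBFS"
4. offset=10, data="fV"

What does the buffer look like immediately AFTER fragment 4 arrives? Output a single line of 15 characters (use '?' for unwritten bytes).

Fragment 1: offset=0 data="uDiVu" -> buffer=uDiVu??????????
Fragment 2: offset=12 data="Adw" -> buffer=uDiVu???????Adw
Fragment 3: offset=5 data="bOBFS" -> buffer=uDiVubOBFS??Adw
Fragment 4: offset=10 data="fV" -> buffer=uDiVubOBFSfVAdw

Answer: uDiVubOBFSfVAdw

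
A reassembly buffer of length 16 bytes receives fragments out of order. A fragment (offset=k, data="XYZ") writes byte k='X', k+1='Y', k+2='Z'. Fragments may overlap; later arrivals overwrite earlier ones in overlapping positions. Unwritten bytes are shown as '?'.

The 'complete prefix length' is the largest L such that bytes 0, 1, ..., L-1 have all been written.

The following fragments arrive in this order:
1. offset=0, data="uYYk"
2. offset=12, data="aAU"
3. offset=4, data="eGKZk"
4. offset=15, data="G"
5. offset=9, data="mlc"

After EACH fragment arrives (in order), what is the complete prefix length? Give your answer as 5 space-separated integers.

Fragment 1: offset=0 data="uYYk" -> buffer=uYYk???????????? -> prefix_len=4
Fragment 2: offset=12 data="aAU" -> buffer=uYYk????????aAU? -> prefix_len=4
Fragment 3: offset=4 data="eGKZk" -> buffer=uYYkeGKZk???aAU? -> prefix_len=9
Fragment 4: offset=15 data="G" -> buffer=uYYkeGKZk???aAUG -> prefix_len=9
Fragment 5: offset=9 data="mlc" -> buffer=uYYkeGKZkmlcaAUG -> prefix_len=16

Answer: 4 4 9 9 16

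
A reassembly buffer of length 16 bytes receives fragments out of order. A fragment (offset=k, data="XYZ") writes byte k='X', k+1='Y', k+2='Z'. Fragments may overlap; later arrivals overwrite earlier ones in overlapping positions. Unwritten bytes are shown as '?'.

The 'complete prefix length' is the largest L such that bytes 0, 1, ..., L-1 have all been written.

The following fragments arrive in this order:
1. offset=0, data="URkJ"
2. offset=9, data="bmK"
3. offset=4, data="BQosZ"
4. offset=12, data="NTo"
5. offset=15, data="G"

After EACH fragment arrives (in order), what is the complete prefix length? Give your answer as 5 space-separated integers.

Answer: 4 4 12 15 16

Derivation:
Fragment 1: offset=0 data="URkJ" -> buffer=URkJ???????????? -> prefix_len=4
Fragment 2: offset=9 data="bmK" -> buffer=URkJ?????bmK???? -> prefix_len=4
Fragment 3: offset=4 data="BQosZ" -> buffer=URkJBQosZbmK???? -> prefix_len=12
Fragment 4: offset=12 data="NTo" -> buffer=URkJBQosZbmKNTo? -> prefix_len=15
Fragment 5: offset=15 data="G" -> buffer=URkJBQosZbmKNToG -> prefix_len=16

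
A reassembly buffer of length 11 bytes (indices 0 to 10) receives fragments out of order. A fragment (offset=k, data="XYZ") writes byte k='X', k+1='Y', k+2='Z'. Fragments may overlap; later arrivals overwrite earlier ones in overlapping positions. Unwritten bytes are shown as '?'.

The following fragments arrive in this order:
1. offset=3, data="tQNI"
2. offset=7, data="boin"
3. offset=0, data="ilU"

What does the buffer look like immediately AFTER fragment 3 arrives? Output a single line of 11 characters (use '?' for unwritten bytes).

Answer: ilUtQNIboin

Derivation:
Fragment 1: offset=3 data="tQNI" -> buffer=???tQNI????
Fragment 2: offset=7 data="boin" -> buffer=???tQNIboin
Fragment 3: offset=0 data="ilU" -> buffer=ilUtQNIboin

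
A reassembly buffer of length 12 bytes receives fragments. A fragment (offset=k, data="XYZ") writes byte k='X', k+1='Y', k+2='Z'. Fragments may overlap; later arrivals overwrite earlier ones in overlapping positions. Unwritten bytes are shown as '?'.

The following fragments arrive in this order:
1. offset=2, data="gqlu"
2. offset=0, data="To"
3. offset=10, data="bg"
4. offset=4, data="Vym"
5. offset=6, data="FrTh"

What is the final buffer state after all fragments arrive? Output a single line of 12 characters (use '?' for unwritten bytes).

Fragment 1: offset=2 data="gqlu" -> buffer=??gqlu??????
Fragment 2: offset=0 data="To" -> buffer=Togqlu??????
Fragment 3: offset=10 data="bg" -> buffer=Togqlu????bg
Fragment 4: offset=4 data="Vym" -> buffer=TogqVym???bg
Fragment 5: offset=6 data="FrTh" -> buffer=TogqVyFrThbg

Answer: TogqVyFrThbg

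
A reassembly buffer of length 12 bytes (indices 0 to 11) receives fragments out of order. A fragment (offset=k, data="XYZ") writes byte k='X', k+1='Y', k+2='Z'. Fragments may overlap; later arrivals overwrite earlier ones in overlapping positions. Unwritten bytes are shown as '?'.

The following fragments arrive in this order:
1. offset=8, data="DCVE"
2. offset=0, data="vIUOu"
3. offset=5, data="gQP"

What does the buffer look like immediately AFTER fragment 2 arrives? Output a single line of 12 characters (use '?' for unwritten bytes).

Answer: vIUOu???DCVE

Derivation:
Fragment 1: offset=8 data="DCVE" -> buffer=????????DCVE
Fragment 2: offset=0 data="vIUOu" -> buffer=vIUOu???DCVE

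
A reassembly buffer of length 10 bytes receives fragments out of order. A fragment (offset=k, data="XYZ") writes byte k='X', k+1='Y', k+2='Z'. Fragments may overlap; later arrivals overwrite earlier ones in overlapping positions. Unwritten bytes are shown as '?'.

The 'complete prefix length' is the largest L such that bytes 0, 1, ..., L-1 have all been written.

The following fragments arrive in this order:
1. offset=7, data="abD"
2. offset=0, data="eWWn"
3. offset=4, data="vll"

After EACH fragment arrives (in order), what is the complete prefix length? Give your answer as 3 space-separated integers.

Answer: 0 4 10

Derivation:
Fragment 1: offset=7 data="abD" -> buffer=???????abD -> prefix_len=0
Fragment 2: offset=0 data="eWWn" -> buffer=eWWn???abD -> prefix_len=4
Fragment 3: offset=4 data="vll" -> buffer=eWWnvllabD -> prefix_len=10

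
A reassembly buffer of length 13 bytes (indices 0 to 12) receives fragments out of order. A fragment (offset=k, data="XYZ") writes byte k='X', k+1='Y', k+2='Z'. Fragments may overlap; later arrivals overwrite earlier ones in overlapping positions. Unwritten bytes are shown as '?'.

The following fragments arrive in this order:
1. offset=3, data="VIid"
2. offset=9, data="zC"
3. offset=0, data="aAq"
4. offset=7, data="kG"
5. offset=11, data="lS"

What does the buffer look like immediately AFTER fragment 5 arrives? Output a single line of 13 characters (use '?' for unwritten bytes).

Answer: aAqVIidkGzClS

Derivation:
Fragment 1: offset=3 data="VIid" -> buffer=???VIid??????
Fragment 2: offset=9 data="zC" -> buffer=???VIid??zC??
Fragment 3: offset=0 data="aAq" -> buffer=aAqVIid??zC??
Fragment 4: offset=7 data="kG" -> buffer=aAqVIidkGzC??
Fragment 5: offset=11 data="lS" -> buffer=aAqVIidkGzClS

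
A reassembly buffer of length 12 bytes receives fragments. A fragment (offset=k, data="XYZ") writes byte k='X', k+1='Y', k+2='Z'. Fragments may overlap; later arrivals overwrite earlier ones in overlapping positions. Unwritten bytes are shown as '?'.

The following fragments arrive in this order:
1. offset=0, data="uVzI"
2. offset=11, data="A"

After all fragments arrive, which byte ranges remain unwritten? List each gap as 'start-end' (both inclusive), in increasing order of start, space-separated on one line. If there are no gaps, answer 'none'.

Fragment 1: offset=0 len=4
Fragment 2: offset=11 len=1
Gaps: 4-10

Answer: 4-10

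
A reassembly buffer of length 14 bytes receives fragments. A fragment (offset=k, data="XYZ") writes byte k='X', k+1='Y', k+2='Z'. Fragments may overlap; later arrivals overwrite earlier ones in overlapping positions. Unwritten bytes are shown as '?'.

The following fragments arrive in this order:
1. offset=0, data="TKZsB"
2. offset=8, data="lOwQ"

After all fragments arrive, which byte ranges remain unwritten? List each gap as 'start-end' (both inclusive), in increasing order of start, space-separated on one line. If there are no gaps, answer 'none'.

Fragment 1: offset=0 len=5
Fragment 2: offset=8 len=4
Gaps: 5-7 12-13

Answer: 5-7 12-13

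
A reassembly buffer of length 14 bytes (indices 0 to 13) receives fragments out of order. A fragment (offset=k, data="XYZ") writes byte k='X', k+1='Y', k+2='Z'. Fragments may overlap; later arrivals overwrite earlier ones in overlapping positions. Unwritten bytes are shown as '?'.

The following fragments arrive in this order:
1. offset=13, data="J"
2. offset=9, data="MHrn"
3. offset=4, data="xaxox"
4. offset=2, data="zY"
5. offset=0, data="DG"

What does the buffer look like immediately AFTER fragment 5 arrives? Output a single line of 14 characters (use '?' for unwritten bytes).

Fragment 1: offset=13 data="J" -> buffer=?????????????J
Fragment 2: offset=9 data="MHrn" -> buffer=?????????MHrnJ
Fragment 3: offset=4 data="xaxox" -> buffer=????xaxoxMHrnJ
Fragment 4: offset=2 data="zY" -> buffer=??zYxaxoxMHrnJ
Fragment 5: offset=0 data="DG" -> buffer=DGzYxaxoxMHrnJ

Answer: DGzYxaxoxMHrnJ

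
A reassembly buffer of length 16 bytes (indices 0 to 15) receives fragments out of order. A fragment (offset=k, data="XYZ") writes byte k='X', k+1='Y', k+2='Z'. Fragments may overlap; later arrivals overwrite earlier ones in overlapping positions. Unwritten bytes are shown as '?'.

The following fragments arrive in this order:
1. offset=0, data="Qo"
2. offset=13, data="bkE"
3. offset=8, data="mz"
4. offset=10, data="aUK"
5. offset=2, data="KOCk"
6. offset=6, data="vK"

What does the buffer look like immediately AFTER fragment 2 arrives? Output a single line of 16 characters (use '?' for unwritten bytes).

Answer: Qo???????????bkE

Derivation:
Fragment 1: offset=0 data="Qo" -> buffer=Qo??????????????
Fragment 2: offset=13 data="bkE" -> buffer=Qo???????????bkE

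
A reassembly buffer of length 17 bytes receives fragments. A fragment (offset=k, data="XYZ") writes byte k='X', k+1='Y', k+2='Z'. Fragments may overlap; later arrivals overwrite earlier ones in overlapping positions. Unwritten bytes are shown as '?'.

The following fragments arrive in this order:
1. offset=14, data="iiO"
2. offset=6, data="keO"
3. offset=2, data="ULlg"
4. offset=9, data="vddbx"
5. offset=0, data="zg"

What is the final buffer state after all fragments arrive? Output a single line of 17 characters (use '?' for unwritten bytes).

Fragment 1: offset=14 data="iiO" -> buffer=??????????????iiO
Fragment 2: offset=6 data="keO" -> buffer=??????keO?????iiO
Fragment 3: offset=2 data="ULlg" -> buffer=??ULlgkeO?????iiO
Fragment 4: offset=9 data="vddbx" -> buffer=??ULlgkeOvddbxiiO
Fragment 5: offset=0 data="zg" -> buffer=zgULlgkeOvddbxiiO

Answer: zgULlgkeOvddbxiiO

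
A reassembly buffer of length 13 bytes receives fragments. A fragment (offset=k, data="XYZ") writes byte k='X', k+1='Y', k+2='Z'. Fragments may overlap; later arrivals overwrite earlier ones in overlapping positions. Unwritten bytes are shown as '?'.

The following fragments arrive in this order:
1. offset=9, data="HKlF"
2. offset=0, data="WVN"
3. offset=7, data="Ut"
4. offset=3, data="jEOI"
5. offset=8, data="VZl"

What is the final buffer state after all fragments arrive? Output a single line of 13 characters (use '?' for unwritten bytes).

Answer: WVNjEOIUVZllF

Derivation:
Fragment 1: offset=9 data="HKlF" -> buffer=?????????HKlF
Fragment 2: offset=0 data="WVN" -> buffer=WVN??????HKlF
Fragment 3: offset=7 data="Ut" -> buffer=WVN????UtHKlF
Fragment 4: offset=3 data="jEOI" -> buffer=WVNjEOIUtHKlF
Fragment 5: offset=8 data="VZl" -> buffer=WVNjEOIUVZllF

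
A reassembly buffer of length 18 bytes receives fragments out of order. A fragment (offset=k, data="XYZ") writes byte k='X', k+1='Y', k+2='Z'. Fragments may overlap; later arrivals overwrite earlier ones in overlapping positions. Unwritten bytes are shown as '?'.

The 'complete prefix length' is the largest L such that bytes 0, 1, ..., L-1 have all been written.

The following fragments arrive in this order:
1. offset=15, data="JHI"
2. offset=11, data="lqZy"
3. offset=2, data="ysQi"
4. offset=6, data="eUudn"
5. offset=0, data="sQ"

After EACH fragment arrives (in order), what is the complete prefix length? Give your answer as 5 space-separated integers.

Fragment 1: offset=15 data="JHI" -> buffer=???????????????JHI -> prefix_len=0
Fragment 2: offset=11 data="lqZy" -> buffer=???????????lqZyJHI -> prefix_len=0
Fragment 3: offset=2 data="ysQi" -> buffer=??ysQi?????lqZyJHI -> prefix_len=0
Fragment 4: offset=6 data="eUudn" -> buffer=??ysQieUudnlqZyJHI -> prefix_len=0
Fragment 5: offset=0 data="sQ" -> buffer=sQysQieUudnlqZyJHI -> prefix_len=18

Answer: 0 0 0 0 18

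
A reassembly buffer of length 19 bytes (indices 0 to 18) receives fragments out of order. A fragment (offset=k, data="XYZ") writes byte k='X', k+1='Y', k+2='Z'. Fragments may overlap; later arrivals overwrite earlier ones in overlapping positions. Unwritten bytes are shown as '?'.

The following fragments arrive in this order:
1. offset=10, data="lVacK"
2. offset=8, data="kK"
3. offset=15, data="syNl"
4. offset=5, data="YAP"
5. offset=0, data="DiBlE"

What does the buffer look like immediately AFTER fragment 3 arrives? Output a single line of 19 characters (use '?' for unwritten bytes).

Answer: ????????kKlVacKsyNl

Derivation:
Fragment 1: offset=10 data="lVacK" -> buffer=??????????lVacK????
Fragment 2: offset=8 data="kK" -> buffer=????????kKlVacK????
Fragment 3: offset=15 data="syNl" -> buffer=????????kKlVacKsyNl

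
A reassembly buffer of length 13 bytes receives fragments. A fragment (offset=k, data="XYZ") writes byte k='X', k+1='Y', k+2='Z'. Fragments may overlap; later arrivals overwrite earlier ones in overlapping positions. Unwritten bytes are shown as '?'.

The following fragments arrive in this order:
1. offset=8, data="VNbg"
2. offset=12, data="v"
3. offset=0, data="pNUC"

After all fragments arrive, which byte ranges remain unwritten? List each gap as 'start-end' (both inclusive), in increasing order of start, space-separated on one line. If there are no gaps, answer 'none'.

Fragment 1: offset=8 len=4
Fragment 2: offset=12 len=1
Fragment 3: offset=0 len=4
Gaps: 4-7

Answer: 4-7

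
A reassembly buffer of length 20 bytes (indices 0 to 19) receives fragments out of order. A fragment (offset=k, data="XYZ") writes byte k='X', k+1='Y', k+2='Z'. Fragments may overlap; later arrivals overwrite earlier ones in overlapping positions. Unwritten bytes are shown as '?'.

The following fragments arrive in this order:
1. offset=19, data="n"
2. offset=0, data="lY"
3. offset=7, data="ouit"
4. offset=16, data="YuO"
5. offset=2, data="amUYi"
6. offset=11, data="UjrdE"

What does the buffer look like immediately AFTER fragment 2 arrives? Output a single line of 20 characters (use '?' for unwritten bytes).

Fragment 1: offset=19 data="n" -> buffer=???????????????????n
Fragment 2: offset=0 data="lY" -> buffer=lY?????????????????n

Answer: lY?????????????????n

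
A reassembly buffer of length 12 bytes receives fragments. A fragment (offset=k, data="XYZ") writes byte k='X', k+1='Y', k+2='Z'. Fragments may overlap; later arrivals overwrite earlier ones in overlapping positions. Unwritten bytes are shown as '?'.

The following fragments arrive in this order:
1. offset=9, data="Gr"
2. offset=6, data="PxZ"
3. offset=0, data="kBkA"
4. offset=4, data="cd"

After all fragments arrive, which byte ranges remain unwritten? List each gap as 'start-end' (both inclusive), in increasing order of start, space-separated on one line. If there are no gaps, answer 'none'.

Fragment 1: offset=9 len=2
Fragment 2: offset=6 len=3
Fragment 3: offset=0 len=4
Fragment 4: offset=4 len=2
Gaps: 11-11

Answer: 11-11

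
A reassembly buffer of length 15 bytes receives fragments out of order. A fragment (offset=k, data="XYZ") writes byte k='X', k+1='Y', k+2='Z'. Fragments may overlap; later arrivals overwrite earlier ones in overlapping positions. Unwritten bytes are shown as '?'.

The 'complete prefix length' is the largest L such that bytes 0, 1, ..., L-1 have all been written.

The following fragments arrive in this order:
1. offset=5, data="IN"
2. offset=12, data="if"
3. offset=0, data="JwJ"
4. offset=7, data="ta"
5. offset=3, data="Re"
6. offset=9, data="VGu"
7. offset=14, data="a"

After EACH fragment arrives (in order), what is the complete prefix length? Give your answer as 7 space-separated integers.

Answer: 0 0 3 3 9 14 15

Derivation:
Fragment 1: offset=5 data="IN" -> buffer=?????IN???????? -> prefix_len=0
Fragment 2: offset=12 data="if" -> buffer=?????IN?????if? -> prefix_len=0
Fragment 3: offset=0 data="JwJ" -> buffer=JwJ??IN?????if? -> prefix_len=3
Fragment 4: offset=7 data="ta" -> buffer=JwJ??INta???if? -> prefix_len=3
Fragment 5: offset=3 data="Re" -> buffer=JwJReINta???if? -> prefix_len=9
Fragment 6: offset=9 data="VGu" -> buffer=JwJReINtaVGuif? -> prefix_len=14
Fragment 7: offset=14 data="a" -> buffer=JwJReINtaVGuifa -> prefix_len=15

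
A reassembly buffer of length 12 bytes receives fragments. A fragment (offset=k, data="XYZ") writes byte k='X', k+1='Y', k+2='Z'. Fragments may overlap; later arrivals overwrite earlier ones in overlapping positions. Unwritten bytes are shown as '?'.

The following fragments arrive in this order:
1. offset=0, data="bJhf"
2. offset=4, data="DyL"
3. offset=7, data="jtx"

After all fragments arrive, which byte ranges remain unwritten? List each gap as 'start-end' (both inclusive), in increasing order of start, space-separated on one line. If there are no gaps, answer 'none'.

Answer: 10-11

Derivation:
Fragment 1: offset=0 len=4
Fragment 2: offset=4 len=3
Fragment 3: offset=7 len=3
Gaps: 10-11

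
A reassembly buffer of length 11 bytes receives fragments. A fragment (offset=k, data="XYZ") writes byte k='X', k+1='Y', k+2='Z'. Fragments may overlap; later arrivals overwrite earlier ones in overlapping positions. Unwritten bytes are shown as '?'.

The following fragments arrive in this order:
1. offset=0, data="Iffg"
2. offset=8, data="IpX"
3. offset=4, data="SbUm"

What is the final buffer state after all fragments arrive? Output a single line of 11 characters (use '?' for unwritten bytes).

Answer: IffgSbUmIpX

Derivation:
Fragment 1: offset=0 data="Iffg" -> buffer=Iffg???????
Fragment 2: offset=8 data="IpX" -> buffer=Iffg????IpX
Fragment 3: offset=4 data="SbUm" -> buffer=IffgSbUmIpX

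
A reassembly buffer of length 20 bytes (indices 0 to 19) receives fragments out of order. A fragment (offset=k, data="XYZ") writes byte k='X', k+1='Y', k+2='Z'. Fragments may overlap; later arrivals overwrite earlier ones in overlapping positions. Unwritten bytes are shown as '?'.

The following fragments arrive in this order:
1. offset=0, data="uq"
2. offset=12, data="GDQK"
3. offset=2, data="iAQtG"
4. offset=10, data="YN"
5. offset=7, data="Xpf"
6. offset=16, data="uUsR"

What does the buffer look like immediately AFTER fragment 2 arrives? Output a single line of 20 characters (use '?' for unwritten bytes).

Answer: uq??????????GDQK????

Derivation:
Fragment 1: offset=0 data="uq" -> buffer=uq??????????????????
Fragment 2: offset=12 data="GDQK" -> buffer=uq??????????GDQK????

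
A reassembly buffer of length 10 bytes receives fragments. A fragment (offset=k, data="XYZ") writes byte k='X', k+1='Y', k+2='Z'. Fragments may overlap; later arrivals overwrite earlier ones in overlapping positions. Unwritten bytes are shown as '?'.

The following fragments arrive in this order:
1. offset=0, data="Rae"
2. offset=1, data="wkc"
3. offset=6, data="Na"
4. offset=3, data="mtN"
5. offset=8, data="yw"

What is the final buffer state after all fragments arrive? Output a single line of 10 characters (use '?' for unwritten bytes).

Fragment 1: offset=0 data="Rae" -> buffer=Rae???????
Fragment 2: offset=1 data="wkc" -> buffer=Rwkc??????
Fragment 3: offset=6 data="Na" -> buffer=Rwkc??Na??
Fragment 4: offset=3 data="mtN" -> buffer=RwkmtNNa??
Fragment 5: offset=8 data="yw" -> buffer=RwkmtNNayw

Answer: RwkmtNNayw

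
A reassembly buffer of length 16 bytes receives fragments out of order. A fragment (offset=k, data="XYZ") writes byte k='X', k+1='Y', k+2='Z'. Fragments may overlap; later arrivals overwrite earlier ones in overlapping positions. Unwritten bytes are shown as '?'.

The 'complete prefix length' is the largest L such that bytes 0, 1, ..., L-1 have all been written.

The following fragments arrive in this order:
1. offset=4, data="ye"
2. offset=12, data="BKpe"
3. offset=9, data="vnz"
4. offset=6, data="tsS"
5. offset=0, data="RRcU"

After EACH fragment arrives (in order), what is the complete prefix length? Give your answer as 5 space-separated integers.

Fragment 1: offset=4 data="ye" -> buffer=????ye?????????? -> prefix_len=0
Fragment 2: offset=12 data="BKpe" -> buffer=????ye??????BKpe -> prefix_len=0
Fragment 3: offset=9 data="vnz" -> buffer=????ye???vnzBKpe -> prefix_len=0
Fragment 4: offset=6 data="tsS" -> buffer=????yetsSvnzBKpe -> prefix_len=0
Fragment 5: offset=0 data="RRcU" -> buffer=RRcUyetsSvnzBKpe -> prefix_len=16

Answer: 0 0 0 0 16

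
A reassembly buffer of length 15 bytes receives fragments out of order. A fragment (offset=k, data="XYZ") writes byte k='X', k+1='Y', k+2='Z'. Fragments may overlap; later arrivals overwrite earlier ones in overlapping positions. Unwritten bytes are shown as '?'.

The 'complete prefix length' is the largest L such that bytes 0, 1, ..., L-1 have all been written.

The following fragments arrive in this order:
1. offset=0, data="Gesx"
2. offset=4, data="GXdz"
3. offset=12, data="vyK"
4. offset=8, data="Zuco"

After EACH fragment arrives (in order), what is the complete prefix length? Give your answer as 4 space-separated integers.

Answer: 4 8 8 15

Derivation:
Fragment 1: offset=0 data="Gesx" -> buffer=Gesx??????????? -> prefix_len=4
Fragment 2: offset=4 data="GXdz" -> buffer=GesxGXdz??????? -> prefix_len=8
Fragment 3: offset=12 data="vyK" -> buffer=GesxGXdz????vyK -> prefix_len=8
Fragment 4: offset=8 data="Zuco" -> buffer=GesxGXdzZucovyK -> prefix_len=15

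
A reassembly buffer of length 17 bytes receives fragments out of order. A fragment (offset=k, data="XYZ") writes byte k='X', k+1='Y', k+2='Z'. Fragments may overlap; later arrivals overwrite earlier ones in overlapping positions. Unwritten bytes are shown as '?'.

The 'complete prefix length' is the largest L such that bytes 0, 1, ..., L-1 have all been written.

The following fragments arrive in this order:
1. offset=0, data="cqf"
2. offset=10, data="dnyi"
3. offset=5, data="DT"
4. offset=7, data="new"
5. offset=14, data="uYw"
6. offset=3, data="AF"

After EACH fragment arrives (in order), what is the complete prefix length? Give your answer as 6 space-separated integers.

Fragment 1: offset=0 data="cqf" -> buffer=cqf?????????????? -> prefix_len=3
Fragment 2: offset=10 data="dnyi" -> buffer=cqf???????dnyi??? -> prefix_len=3
Fragment 3: offset=5 data="DT" -> buffer=cqf??DT???dnyi??? -> prefix_len=3
Fragment 4: offset=7 data="new" -> buffer=cqf??DTnewdnyi??? -> prefix_len=3
Fragment 5: offset=14 data="uYw" -> buffer=cqf??DTnewdnyiuYw -> prefix_len=3
Fragment 6: offset=3 data="AF" -> buffer=cqfAFDTnewdnyiuYw -> prefix_len=17

Answer: 3 3 3 3 3 17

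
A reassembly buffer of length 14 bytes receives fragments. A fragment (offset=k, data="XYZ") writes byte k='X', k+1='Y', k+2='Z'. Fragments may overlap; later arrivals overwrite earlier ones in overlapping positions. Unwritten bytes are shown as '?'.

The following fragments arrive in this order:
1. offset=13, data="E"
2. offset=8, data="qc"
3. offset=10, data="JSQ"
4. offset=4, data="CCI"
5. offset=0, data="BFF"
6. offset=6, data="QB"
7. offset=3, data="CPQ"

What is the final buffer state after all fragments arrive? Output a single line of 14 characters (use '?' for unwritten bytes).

Fragment 1: offset=13 data="E" -> buffer=?????????????E
Fragment 2: offset=8 data="qc" -> buffer=????????qc???E
Fragment 3: offset=10 data="JSQ" -> buffer=????????qcJSQE
Fragment 4: offset=4 data="CCI" -> buffer=????CCI?qcJSQE
Fragment 5: offset=0 data="BFF" -> buffer=BFF?CCI?qcJSQE
Fragment 6: offset=6 data="QB" -> buffer=BFF?CCQBqcJSQE
Fragment 7: offset=3 data="CPQ" -> buffer=BFFCPQQBqcJSQE

Answer: BFFCPQQBqcJSQE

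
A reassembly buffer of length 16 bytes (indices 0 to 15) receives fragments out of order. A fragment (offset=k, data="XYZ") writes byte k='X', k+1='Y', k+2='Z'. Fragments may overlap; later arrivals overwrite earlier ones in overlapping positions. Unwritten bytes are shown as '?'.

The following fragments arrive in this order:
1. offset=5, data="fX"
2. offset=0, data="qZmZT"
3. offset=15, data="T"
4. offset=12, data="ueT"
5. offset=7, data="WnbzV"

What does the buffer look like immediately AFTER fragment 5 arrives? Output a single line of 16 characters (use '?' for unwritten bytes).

Answer: qZmZTfXWnbzVueTT

Derivation:
Fragment 1: offset=5 data="fX" -> buffer=?????fX?????????
Fragment 2: offset=0 data="qZmZT" -> buffer=qZmZTfX?????????
Fragment 3: offset=15 data="T" -> buffer=qZmZTfX????????T
Fragment 4: offset=12 data="ueT" -> buffer=qZmZTfX?????ueTT
Fragment 5: offset=7 data="WnbzV" -> buffer=qZmZTfXWnbzVueTT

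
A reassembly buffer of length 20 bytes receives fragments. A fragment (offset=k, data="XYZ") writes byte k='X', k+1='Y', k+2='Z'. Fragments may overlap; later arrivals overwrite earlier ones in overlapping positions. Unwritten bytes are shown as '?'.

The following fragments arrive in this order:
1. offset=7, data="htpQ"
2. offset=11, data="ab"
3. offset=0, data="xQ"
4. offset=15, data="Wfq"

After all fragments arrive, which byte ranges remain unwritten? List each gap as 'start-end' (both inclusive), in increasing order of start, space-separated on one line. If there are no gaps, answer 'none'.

Answer: 2-6 13-14 18-19

Derivation:
Fragment 1: offset=7 len=4
Fragment 2: offset=11 len=2
Fragment 3: offset=0 len=2
Fragment 4: offset=15 len=3
Gaps: 2-6 13-14 18-19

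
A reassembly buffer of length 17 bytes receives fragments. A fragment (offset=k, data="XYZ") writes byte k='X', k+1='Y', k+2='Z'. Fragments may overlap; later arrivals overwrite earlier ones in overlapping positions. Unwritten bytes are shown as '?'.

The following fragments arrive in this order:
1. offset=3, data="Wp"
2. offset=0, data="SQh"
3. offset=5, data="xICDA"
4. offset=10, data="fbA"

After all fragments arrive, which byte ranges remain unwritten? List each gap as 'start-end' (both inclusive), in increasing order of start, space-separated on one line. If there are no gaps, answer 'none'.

Answer: 13-16

Derivation:
Fragment 1: offset=3 len=2
Fragment 2: offset=0 len=3
Fragment 3: offset=5 len=5
Fragment 4: offset=10 len=3
Gaps: 13-16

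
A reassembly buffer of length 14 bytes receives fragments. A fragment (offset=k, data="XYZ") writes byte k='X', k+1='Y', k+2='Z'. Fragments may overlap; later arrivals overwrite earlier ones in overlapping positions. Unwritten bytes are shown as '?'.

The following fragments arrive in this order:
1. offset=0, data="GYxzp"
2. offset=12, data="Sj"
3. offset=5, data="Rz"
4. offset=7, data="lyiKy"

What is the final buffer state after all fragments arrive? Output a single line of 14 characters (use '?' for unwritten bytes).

Fragment 1: offset=0 data="GYxzp" -> buffer=GYxzp?????????
Fragment 2: offset=12 data="Sj" -> buffer=GYxzp???????Sj
Fragment 3: offset=5 data="Rz" -> buffer=GYxzpRz?????Sj
Fragment 4: offset=7 data="lyiKy" -> buffer=GYxzpRzlyiKySj

Answer: GYxzpRzlyiKySj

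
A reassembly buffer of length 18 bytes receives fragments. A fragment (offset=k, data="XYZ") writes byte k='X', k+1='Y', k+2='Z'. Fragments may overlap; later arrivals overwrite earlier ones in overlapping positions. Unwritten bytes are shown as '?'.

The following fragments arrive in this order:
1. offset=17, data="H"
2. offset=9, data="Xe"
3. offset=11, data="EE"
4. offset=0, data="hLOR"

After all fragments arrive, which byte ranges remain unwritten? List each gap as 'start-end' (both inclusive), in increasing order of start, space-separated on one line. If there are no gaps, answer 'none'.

Fragment 1: offset=17 len=1
Fragment 2: offset=9 len=2
Fragment 3: offset=11 len=2
Fragment 4: offset=0 len=4
Gaps: 4-8 13-16

Answer: 4-8 13-16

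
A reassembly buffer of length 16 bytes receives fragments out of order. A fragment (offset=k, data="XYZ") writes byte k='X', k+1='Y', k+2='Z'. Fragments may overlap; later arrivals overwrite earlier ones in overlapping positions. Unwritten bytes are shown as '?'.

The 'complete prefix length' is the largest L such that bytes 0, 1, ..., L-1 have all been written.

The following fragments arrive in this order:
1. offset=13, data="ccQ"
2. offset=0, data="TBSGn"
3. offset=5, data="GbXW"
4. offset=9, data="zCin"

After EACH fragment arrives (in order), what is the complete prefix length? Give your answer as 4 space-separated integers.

Fragment 1: offset=13 data="ccQ" -> buffer=?????????????ccQ -> prefix_len=0
Fragment 2: offset=0 data="TBSGn" -> buffer=TBSGn????????ccQ -> prefix_len=5
Fragment 3: offset=5 data="GbXW" -> buffer=TBSGnGbXW????ccQ -> prefix_len=9
Fragment 4: offset=9 data="zCin" -> buffer=TBSGnGbXWzCinccQ -> prefix_len=16

Answer: 0 5 9 16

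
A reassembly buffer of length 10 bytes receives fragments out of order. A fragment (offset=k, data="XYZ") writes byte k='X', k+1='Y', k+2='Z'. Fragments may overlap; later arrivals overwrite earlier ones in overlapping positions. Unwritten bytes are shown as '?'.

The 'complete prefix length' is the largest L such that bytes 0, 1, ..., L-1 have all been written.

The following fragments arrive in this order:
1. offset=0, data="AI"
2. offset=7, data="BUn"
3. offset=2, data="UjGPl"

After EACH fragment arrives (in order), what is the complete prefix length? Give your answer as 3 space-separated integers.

Answer: 2 2 10

Derivation:
Fragment 1: offset=0 data="AI" -> buffer=AI???????? -> prefix_len=2
Fragment 2: offset=7 data="BUn" -> buffer=AI?????BUn -> prefix_len=2
Fragment 3: offset=2 data="UjGPl" -> buffer=AIUjGPlBUn -> prefix_len=10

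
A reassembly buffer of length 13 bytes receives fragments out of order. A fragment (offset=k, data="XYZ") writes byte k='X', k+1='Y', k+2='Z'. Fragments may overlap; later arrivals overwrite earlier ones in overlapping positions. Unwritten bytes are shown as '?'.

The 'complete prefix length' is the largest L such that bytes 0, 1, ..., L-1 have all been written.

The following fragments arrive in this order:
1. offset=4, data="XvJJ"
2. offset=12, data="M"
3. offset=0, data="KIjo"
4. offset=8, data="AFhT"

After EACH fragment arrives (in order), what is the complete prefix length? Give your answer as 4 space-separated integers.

Fragment 1: offset=4 data="XvJJ" -> buffer=????XvJJ????? -> prefix_len=0
Fragment 2: offset=12 data="M" -> buffer=????XvJJ????M -> prefix_len=0
Fragment 3: offset=0 data="KIjo" -> buffer=KIjoXvJJ????M -> prefix_len=8
Fragment 4: offset=8 data="AFhT" -> buffer=KIjoXvJJAFhTM -> prefix_len=13

Answer: 0 0 8 13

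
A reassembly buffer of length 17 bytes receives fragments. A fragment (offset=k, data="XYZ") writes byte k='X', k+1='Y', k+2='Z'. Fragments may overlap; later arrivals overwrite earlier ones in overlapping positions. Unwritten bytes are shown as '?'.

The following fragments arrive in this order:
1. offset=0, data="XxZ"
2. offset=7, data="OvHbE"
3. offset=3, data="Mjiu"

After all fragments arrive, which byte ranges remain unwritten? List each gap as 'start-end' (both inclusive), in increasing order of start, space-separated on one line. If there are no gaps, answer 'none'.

Answer: 12-16

Derivation:
Fragment 1: offset=0 len=3
Fragment 2: offset=7 len=5
Fragment 3: offset=3 len=4
Gaps: 12-16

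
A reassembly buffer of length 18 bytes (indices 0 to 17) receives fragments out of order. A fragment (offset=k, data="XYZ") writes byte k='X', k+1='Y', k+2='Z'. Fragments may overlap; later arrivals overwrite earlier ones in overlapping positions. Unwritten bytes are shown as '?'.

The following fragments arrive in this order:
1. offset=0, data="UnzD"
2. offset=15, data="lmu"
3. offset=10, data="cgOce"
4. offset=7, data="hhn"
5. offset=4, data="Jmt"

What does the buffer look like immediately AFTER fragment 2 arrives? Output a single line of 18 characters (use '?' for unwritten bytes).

Answer: UnzD???????????lmu

Derivation:
Fragment 1: offset=0 data="UnzD" -> buffer=UnzD??????????????
Fragment 2: offset=15 data="lmu" -> buffer=UnzD???????????lmu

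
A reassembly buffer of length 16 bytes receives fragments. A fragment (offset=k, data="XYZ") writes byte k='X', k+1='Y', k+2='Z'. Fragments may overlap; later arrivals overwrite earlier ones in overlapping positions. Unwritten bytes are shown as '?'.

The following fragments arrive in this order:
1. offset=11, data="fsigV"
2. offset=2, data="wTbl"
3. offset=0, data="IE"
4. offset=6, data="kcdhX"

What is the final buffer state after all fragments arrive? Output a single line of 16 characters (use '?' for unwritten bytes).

Answer: IEwTblkcdhXfsigV

Derivation:
Fragment 1: offset=11 data="fsigV" -> buffer=???????????fsigV
Fragment 2: offset=2 data="wTbl" -> buffer=??wTbl?????fsigV
Fragment 3: offset=0 data="IE" -> buffer=IEwTbl?????fsigV
Fragment 4: offset=6 data="kcdhX" -> buffer=IEwTblkcdhXfsigV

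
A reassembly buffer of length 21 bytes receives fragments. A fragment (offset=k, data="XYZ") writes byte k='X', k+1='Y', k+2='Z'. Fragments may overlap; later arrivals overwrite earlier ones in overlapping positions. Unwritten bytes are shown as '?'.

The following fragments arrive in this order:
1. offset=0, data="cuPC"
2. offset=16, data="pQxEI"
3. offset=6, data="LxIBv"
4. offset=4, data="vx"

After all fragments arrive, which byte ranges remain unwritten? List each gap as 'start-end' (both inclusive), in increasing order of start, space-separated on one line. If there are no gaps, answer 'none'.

Answer: 11-15

Derivation:
Fragment 1: offset=0 len=4
Fragment 2: offset=16 len=5
Fragment 3: offset=6 len=5
Fragment 4: offset=4 len=2
Gaps: 11-15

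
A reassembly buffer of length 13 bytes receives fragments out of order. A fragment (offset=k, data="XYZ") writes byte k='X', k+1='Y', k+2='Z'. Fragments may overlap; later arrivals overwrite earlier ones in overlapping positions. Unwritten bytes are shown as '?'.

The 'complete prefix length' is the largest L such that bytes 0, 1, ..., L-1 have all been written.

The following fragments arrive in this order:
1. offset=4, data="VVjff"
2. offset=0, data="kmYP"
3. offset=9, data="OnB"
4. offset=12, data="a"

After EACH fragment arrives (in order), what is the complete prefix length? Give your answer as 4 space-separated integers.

Fragment 1: offset=4 data="VVjff" -> buffer=????VVjff???? -> prefix_len=0
Fragment 2: offset=0 data="kmYP" -> buffer=kmYPVVjff???? -> prefix_len=9
Fragment 3: offset=9 data="OnB" -> buffer=kmYPVVjffOnB? -> prefix_len=12
Fragment 4: offset=12 data="a" -> buffer=kmYPVVjffOnBa -> prefix_len=13

Answer: 0 9 12 13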